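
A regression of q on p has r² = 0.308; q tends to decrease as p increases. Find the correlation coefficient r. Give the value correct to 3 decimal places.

-0.555

|r| = √0.308 = 0.555
The association is negative, so r = −0.555.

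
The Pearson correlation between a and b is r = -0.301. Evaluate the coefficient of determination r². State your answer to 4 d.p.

0.0906

r² = (-0.301)² = 0.0906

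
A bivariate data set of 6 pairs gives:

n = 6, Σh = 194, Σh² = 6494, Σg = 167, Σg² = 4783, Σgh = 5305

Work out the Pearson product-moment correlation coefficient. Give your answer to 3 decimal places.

r = (nΣgh − ΣgΣh) / √[(nΣg² − (Σg)²)(nΣh² − (Σh)²)]
Numerator: 6×5305 − 167×194 = -568
Denominator: √[(28698 − 27889)(38964 − 37636)] = √[809 × 1328] = 1036.5095
r = -568 / 1036.5095 ≈ -0.548

-0.548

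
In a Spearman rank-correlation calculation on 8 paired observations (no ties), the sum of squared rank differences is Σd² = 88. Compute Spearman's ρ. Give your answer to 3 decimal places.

ρ = 1 − 6Σd² / [n(n²−1)] = 1 − 6×88 / (8×63)
  = 1 − 528/504 = 1 − 1.0476 ≈ -0.048

-0.048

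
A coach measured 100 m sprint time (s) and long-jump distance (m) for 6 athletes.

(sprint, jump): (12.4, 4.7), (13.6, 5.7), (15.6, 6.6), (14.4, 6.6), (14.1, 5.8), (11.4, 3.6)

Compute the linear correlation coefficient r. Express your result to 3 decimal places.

n = 6, Σx = 81.5, Σy = 33, Σx² = 1118.21, Σy² = 188.3, Σxy = 456.62
nΣxy − ΣxΣy = 2739.72 − 2689.5 = 50.22
nΣx² − (Σx)² = 6709.26 − 6642.25 = 67.01; nΣy² − (Σy)² = 1129.8 − 1089 = 40.8
r = 50.22 / √(67.01 × 40.8) = 50.22 / 52.2877 ≈ 0.960

0.960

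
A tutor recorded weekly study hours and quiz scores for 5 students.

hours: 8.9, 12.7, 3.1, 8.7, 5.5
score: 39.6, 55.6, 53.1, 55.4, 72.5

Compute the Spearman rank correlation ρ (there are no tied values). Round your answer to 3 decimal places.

0.000

Rank hours: 4, 5, 1, 3, 2
Rank score: 1, 4, 2, 3, 5
d = rank(hours) − rank(score): 3, 1, -1, 0, -3; Σd² = 20
ρ = 1 − 6Σd² / [n(n²−1)] = 1 − 6×20 / (5×24) = 1 − 120/120 ≈ 0.000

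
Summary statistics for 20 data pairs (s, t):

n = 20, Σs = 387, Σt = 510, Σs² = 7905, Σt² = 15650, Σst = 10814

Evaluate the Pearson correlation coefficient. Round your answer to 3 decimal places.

0.901

r = (nΣst − ΣsΣt) / √[(nΣs² − (Σs)²)(nΣt² − (Σt)²)]
Numerator: 20×10814 − 387×510 = 18910
Denominator: √[(158100 − 149769)(313000 − 260100)] = √[8331 × 52900] = 20993.0917
r = 18910 / 20993.0917 ≈ 0.901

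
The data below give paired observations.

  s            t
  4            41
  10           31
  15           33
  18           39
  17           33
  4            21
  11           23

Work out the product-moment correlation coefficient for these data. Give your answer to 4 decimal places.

n = 7, Σs = 79, Σt = 221, Σs² = 1091, Σt² = 7311, Σst = 2569
nΣst − ΣsΣt = 17983 − 17459 = 524
nΣs² − (Σs)² = 7637 − 6241 = 1396; nΣt² − (Σt)² = 51177 − 48841 = 2336
r = 524 / √(1396 × 2336) = 524 / 1805.8394 ≈ 0.2902

0.2902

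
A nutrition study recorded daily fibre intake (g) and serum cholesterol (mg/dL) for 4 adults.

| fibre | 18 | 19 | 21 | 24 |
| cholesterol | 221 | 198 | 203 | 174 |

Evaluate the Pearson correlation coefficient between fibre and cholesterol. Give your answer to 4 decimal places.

n = 4, Σx = 82, Σy = 796, Σx² = 1702, Σy² = 159530, Σxy = 16179
nΣxy − ΣxΣy = 64716 − 65272 = -556
nΣx² − (Σx)² = 6808 − 6724 = 84; nΣy² − (Σy)² = 638120 − 633616 = 4504
r = -556 / √(84 × 4504) = -556 / 615.0902 ≈ -0.9039

-0.9039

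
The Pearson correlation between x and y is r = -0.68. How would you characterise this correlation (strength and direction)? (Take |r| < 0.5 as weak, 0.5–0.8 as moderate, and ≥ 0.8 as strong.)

r = -0.68 < 0 so the relationship is negative.
|r| = 0.68, which falls in the moderate range.

moderate negative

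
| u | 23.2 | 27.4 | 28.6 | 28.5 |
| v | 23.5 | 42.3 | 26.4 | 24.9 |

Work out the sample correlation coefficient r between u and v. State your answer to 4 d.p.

0.2393

n = 4, Σu = 107.7, Σv = 117.1, Σu² = 2919.21, Σv² = 3658.51, Σuv = 3168.91
nΣuv − ΣuΣv = 12675.64 − 12611.67 = 63.97
nΣu² − (Σu)² = 11676.84 − 11599.29 = 77.55; nΣv² − (Σv)² = 14634.04 − 13712.41 = 921.63
r = 63.97 / √(77.55 × 921.63) = 63.97 / 267.3432 ≈ 0.2393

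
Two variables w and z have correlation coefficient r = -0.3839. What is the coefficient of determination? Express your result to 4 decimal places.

r² = (-0.3839)² = 0.1474

0.1474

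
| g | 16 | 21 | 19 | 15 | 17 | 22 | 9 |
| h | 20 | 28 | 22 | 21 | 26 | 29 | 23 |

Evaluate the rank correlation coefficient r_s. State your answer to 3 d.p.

Rank g: 3, 6, 5, 2, 4, 7, 1
Rank h: 1, 6, 3, 2, 5, 7, 4
d = rank(g) − rank(h): 2, 0, 2, 0, -1, 0, -3; Σd² = 18
ρ = 1 − 6Σd² / [n(n²−1)] = 1 − 6×18 / (7×48) = 1 − 108/336 ≈ 0.679

0.679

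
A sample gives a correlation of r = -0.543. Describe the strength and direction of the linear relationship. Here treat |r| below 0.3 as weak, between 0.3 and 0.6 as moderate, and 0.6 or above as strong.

moderate negative

r = -0.543 < 0 so the relationship is negative.
|r| = 0.543, which falls in the moderate range.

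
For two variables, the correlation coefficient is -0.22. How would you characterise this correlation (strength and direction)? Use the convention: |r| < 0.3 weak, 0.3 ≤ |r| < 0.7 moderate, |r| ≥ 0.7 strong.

r = -0.22 < 0 so the relationship is negative.
|r| = 0.22, which falls in the weak range.

weak negative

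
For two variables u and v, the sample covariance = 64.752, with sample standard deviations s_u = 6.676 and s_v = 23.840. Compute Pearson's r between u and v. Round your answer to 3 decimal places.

0.407

r = Cov(u,v) / (s_u · s_v) = 64.752 / (6.676 × 23.840)
  = 64.752 / 159.1558 ≈ 0.407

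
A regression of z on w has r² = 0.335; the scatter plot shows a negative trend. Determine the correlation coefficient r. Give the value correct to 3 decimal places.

-0.579

|r| = √0.335 = 0.579
The association is negative, so r = −0.579.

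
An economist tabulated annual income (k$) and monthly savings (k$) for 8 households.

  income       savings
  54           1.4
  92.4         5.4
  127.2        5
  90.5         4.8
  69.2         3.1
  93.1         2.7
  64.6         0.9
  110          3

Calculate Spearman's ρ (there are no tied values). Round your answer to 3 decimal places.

0.548

Rank income: 1, 5, 8, 4, 3, 6, 2, 7
Rank savings: 2, 8, 7, 6, 5, 3, 1, 4
d = rank(income) − rank(savings): -1, -3, 1, -2, -2, 3, 1, 3; Σd² = 38
ρ = 1 − 6Σd² / [n(n²−1)] = 1 − 6×38 / (8×63) = 1 − 228/504 ≈ 0.548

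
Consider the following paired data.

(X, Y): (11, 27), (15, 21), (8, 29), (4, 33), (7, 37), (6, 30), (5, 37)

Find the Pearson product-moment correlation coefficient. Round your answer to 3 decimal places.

n = 7, ΣX = 56, ΣY = 214, ΣX² = 536, ΣY² = 6738, ΣXY = 1600
nΣXY − ΣXΣY = 11200 − 11984 = -784
nΣX² − (ΣX)² = 3752 − 3136 = 616; nΣY² − (ΣY)² = 47166 − 45796 = 1370
r = -784 / √(616 × 1370) = -784 / 918.6512 ≈ -0.853

-0.853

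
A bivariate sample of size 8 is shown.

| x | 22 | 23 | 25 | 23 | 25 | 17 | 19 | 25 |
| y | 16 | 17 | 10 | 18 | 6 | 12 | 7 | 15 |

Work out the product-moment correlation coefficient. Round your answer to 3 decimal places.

0.095

n = 8, Σx = 179, Σy = 101, Σx² = 4067, Σy² = 1423, Σxy = 2269
nΣxy − ΣxΣy = 18152 − 18079 = 73
nΣx² − (Σx)² = 32536 − 32041 = 495; nΣy² − (Σy)² = 11384 − 10201 = 1183
r = 73 / √(495 × 1183) = 73 / 765.2353 ≈ 0.095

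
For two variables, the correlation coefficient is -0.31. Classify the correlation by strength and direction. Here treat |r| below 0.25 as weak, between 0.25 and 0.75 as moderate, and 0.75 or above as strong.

moderate negative

r = -0.31 < 0 so the relationship is negative.
|r| = 0.31, which falls in the moderate range.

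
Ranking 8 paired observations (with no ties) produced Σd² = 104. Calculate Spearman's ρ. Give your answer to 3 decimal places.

ρ = 1 − 6Σd² / [n(n²−1)] = 1 − 6×104 / (8×63)
  = 1 − 624/504 = 1 − 1.2381 ≈ -0.238

-0.238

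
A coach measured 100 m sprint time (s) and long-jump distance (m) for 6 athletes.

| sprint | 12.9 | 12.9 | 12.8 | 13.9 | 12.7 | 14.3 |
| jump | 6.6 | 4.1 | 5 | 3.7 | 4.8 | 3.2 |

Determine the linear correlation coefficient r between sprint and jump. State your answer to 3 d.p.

-0.708

n = 6, Σx = 79.5, Σy = 27.4, Σx² = 1055.65, Σy² = 132.34, Σxy = 360.18
nΣxy − ΣxΣy = 2161.08 − 2178.3 = -17.22
nΣx² − (Σx)² = 6333.9 − 6320.25 = 13.65; nΣy² − (Σy)² = 794.04 − 750.76 = 43.28
r = -17.22 / √(13.65 × 43.28) = -17.22 / 24.3058 ≈ -0.708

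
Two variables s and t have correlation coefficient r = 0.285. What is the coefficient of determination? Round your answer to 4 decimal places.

r² = (0.285)² = 0.0812

0.0812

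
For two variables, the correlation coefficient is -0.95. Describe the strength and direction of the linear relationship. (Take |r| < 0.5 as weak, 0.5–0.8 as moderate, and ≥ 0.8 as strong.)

r = -0.95 < 0 so the relationship is negative.
|r| = 0.95, which falls in the strong range.

strong negative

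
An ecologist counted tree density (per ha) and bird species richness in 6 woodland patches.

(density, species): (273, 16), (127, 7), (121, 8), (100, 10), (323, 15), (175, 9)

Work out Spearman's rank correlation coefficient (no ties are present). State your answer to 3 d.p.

0.543

Rank density: 5, 3, 2, 1, 6, 4
Rank species: 6, 1, 2, 4, 5, 3
d = rank(density) − rank(species): -1, 2, 0, -3, 1, 1; Σd² = 16
ρ = 1 − 6Σd² / [n(n²−1)] = 1 − 6×16 / (6×35) = 1 − 96/210 ≈ 0.543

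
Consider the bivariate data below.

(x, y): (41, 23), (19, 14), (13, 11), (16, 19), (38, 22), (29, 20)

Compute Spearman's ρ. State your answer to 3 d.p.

0.943

Rank x: 6, 3, 1, 2, 5, 4
Rank y: 6, 2, 1, 3, 5, 4
d = rank(x) − rank(y): 0, 1, 0, -1, 0, 0; Σd² = 2
ρ = 1 − 6Σd² / [n(n²−1)] = 1 − 6×2 / (6×35) = 1 − 12/210 ≈ 0.943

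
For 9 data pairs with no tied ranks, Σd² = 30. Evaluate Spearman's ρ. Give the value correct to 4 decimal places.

ρ = 1 − 6Σd² / [n(n²−1)] = 1 − 6×30 / (9×80)
  = 1 − 180/720 = 1 − 0.25000 ≈ 0.7500

0.7500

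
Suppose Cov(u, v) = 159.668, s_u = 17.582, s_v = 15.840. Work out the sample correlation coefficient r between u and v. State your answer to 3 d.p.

0.573

r = Cov(u,v) / (s_u · s_v) = 159.668 / (17.582 × 15.840)
  = 159.668 / 278.4989 ≈ 0.573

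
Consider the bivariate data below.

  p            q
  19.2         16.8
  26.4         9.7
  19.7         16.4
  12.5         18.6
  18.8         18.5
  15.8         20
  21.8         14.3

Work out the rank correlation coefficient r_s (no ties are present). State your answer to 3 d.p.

-0.964

Rank p: 4, 7, 5, 1, 3, 2, 6
Rank q: 4, 1, 3, 6, 5, 7, 2
d = rank(p) − rank(q): 0, 6, 2, -5, -2, -5, 4; Σd² = 110
ρ = 1 − 6Σd² / [n(n²−1)] = 1 − 6×110 / (7×48) = 1 − 660/336 ≈ -0.964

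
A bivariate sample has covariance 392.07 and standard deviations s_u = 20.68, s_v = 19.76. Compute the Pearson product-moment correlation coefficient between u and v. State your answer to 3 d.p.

r = Cov(u,v) / (s_u · s_v) = 392.07 / (20.68 × 19.76)
  = 392.07 / 408.6368 ≈ 0.959

0.959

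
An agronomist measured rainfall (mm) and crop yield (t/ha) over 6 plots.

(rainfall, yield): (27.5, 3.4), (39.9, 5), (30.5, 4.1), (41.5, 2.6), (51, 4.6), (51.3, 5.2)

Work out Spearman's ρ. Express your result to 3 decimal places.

0.543

Rank rainfall: 1, 3, 2, 4, 5, 6
Rank yield: 2, 5, 3, 1, 4, 6
d = rank(rainfall) − rank(yield): -1, -2, -1, 3, 1, 0; Σd² = 16
ρ = 1 − 6Σd² / [n(n²−1)] = 1 − 6×16 / (6×35) = 1 − 96/210 ≈ 0.543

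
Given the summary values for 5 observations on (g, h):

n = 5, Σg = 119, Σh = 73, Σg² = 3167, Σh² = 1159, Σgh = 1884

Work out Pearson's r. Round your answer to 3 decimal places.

0.830

r = (nΣgh − ΣgΣh) / √[(nΣg² − (Σg)²)(nΣh² − (Σh)²)]
Numerator: 5×1884 − 119×73 = 733
Denominator: √[(15835 − 14161)(5795 − 5329)] = √[1674 × 466] = 883.2236
r = 733 / 883.2236 ≈ 0.830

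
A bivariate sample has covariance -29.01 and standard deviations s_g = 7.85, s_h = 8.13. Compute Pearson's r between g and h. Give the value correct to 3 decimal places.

r = Cov(g,h) / (s_g · s_h) = -29.01 / (7.85 × 8.13)
  = -29.01 / 63.8205 ≈ -0.455

-0.455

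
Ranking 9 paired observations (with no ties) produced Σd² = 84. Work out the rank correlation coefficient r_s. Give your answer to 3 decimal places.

0.300

ρ = 1 − 6Σd² / [n(n²−1)] = 1 − 6×84 / (9×80)
  = 1 − 504/720 = 1 − 0.7000 ≈ 0.300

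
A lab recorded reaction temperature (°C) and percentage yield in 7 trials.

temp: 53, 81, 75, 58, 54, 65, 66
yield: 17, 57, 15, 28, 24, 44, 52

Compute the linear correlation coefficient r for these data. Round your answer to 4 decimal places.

0.5111

n = 7, Σx = 452, Σy = 237, Σx² = 29856, Σy² = 9763, Σxy = 15855
nΣxy − ΣxΣy = 110985 − 107124 = 3861
nΣx² − (Σx)² = 208992 − 204304 = 4688; nΣy² − (Σy)² = 68341 − 56169 = 12172
r = 3861 / √(4688 × 12172) = 3861 / 7553.9616 ≈ 0.5111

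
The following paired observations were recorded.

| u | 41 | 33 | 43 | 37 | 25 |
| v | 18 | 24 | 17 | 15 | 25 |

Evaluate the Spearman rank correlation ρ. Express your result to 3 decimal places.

-0.700

Rank u: 4, 2, 5, 3, 1
Rank v: 3, 4, 2, 1, 5
d = rank(u) − rank(v): 1, -2, 3, 2, -4; Σd² = 34
ρ = 1 − 6Σd² / [n(n²−1)] = 1 − 6×34 / (5×24) = 1 − 204/120 ≈ -0.700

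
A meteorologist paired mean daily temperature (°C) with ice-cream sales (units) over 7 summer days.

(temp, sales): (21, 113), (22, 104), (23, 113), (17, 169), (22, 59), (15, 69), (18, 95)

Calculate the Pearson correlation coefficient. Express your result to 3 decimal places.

-0.088

n = 7, Σx = 138, Σy = 722, Σx² = 2776, Σy² = 82182, Σxy = 14176
nΣxy − ΣxΣy = 99232 − 99636 = -404
nΣx² − (Σx)² = 19432 − 19044 = 388; nΣy² − (Σy)² = 575274 − 521284 = 53990
r = -404 / √(388 × 53990) = -404 / 4576.9116 ≈ -0.088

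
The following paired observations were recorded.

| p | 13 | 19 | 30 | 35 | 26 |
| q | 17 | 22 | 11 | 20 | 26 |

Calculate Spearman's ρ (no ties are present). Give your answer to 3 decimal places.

-0.100

Rank p: 1, 2, 4, 5, 3
Rank q: 2, 4, 1, 3, 5
d = rank(p) − rank(q): -1, -2, 3, 2, -2; Σd² = 22
ρ = 1 − 6Σd² / [n(n²−1)] = 1 − 6×22 / (5×24) = 1 − 132/120 ≈ -0.100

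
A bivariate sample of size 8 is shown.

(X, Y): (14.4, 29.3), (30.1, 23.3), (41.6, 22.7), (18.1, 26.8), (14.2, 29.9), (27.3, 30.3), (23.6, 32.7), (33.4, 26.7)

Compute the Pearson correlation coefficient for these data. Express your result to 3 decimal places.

n = 8, ΣX = 202.7, ΣY = 221.7, ΣX² = 5790.99, ΣY² = 6229.19, ΣXY = 5467.92
nΣXY − ΣXΣY = 43743.36 − 44938.59 = -1195.23
nΣX² − (ΣX)² = 46327.92 − 41087.29 = 5240.63; nΣY² − (ΣY)² = 49833.52 − 49150.89 = 682.63
r = -1195.23 / √(5240.63 × 682.63) = -1195.23 / 1891.4046 ≈ -0.632

-0.632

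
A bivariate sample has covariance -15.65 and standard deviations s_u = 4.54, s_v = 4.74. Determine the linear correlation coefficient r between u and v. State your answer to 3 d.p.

-0.727

r = Cov(u,v) / (s_u · s_v) = -15.65 / (4.54 × 4.74)
  = -15.65 / 21.5196 ≈ -0.727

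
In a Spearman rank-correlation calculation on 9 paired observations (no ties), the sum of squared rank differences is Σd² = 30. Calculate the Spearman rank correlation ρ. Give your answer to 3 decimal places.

0.750

ρ = 1 − 6Σd² / [n(n²−1)] = 1 − 6×30 / (9×80)
  = 1 − 180/720 = 1 − 0.2500 ≈ 0.750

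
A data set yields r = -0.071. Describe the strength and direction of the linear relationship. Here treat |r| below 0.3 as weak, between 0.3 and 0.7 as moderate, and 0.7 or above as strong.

weak negative

r = -0.071 < 0 so the relationship is negative.
|r| = 0.071, which falls in the weak range.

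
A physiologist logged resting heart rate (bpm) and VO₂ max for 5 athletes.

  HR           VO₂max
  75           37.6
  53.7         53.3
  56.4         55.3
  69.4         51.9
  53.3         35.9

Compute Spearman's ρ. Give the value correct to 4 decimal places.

0.1000

Rank HR: 5, 2, 3, 4, 1
Rank VO₂max: 2, 4, 5, 3, 1
d = rank(HR) − rank(VO₂max): 3, -2, -2, 1, 0; Σd² = 18
ρ = 1 − 6Σd² / [n(n²−1)] = 1 − 6×18 / (5×24) = 1 − 108/120 ≈ 0.1000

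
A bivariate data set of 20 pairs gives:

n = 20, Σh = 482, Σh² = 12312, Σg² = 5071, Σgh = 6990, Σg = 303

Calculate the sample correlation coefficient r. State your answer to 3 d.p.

-0.540

r = (nΣgh − ΣgΣh) / √[(nΣg² − (Σg)²)(nΣh² − (Σh)²)]
Numerator: 20×6990 − 303×482 = -6246
Denominator: √[(101420 − 91809)(246240 − 232324)] = √[9611 × 13916] = 11564.8898
r = -6246 / 11564.8898 ≈ -0.540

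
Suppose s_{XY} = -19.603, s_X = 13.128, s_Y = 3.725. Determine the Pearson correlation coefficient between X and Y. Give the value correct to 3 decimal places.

r = Cov(X,Y) / (s_X · s_Y) = -19.603 / (13.128 × 3.725)
  = -19.603 / 48.9018 ≈ -0.401

-0.401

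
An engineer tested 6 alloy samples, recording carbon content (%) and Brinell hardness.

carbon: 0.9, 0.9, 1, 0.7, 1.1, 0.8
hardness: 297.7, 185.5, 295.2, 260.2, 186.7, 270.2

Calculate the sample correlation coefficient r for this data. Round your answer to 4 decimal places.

-0.3384

n = 6, Σx = 5.4, Σy = 1495.5, Σx² = 4.96, Σy² = 385747.55, Σxy = 1333.75
nΣxy − ΣxΣy = 8002.5 − 8075.7 = -73.2
nΣx² − (Σx)² = 29.76 − 29.16 = 0.6; nΣy² − (Σy)² = 2314485.3 − 2236520.25 = 77965.05
r = -73.2 / √(0.6 × 77965.05) = -73.2 / 216.2846 ≈ -0.3384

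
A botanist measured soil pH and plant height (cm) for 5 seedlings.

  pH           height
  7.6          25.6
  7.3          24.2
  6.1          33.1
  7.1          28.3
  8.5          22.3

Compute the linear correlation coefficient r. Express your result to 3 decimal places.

-0.936

n = 5, Σx = 36.6, Σy = 133.5, Σx² = 270.92, Σy² = 3634.79, Σxy = 963.61
nΣxy − ΣxΣy = 4818.05 − 4886.1 = -68.05
nΣx² − (Σx)² = 1354.6 − 1339.56 = 15.04; nΣy² − (Σy)² = 18173.95 − 17822.25 = 351.7
r = -68.05 / √(15.04 × 351.7) = -68.05 / 72.7294 ≈ -0.936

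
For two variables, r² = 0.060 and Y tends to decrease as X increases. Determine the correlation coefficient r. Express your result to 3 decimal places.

-0.245

|r| = √0.060 = 0.245
The association is negative, so r = −0.245.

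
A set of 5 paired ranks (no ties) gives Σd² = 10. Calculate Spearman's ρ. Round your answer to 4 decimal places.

0.5000

ρ = 1 − 6Σd² / [n(n²−1)] = 1 − 6×10 / (5×24)
  = 1 − 60/120 = 1 − 0.50000 ≈ 0.5000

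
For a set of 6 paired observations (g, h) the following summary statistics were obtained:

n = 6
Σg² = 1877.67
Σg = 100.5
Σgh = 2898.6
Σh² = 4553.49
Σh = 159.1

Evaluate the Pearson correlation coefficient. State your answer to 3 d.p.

0.916

r = (nΣgh − ΣgΣh) / √[(nΣg² − (Σg)²)(nΣh² − (Σh)²)]
Numerator: 6×2898.6 − 100.5×159.1 = 1402.05
Denominator: √[(11266.02 − 10100.25)(27320.94 − 25312.81)] = √[1165.77 × 2008.13] = 1530.0385
r = 1402.05 / 1530.0385 ≈ 0.916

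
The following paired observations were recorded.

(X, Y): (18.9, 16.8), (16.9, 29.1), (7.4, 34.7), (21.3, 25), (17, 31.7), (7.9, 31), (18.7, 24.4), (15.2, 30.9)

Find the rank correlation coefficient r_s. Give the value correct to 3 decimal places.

-0.786

Rank X: 7, 4, 1, 8, 5, 2, 6, 3
Rank Y: 1, 4, 8, 3, 7, 6, 2, 5
d = rank(X) − rank(Y): 6, 0, -7, 5, -2, -4, 4, -2; Σd² = 150
ρ = 1 − 6Σd² / [n(n²−1)] = 1 − 6×150 / (8×63) = 1 − 900/504 ≈ -0.786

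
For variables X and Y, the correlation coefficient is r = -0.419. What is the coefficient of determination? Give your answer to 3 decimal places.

r² = (-0.419)² = 0.176

0.176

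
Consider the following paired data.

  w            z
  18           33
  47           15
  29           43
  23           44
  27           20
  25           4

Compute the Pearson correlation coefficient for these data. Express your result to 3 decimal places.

n = 6, Σw = 169, Σz = 159, Σw² = 5257, Σz² = 5515, Σwz = 4198
nΣwz − ΣwΣz = 25188 − 26871 = -1683
nΣw² − (Σw)² = 31542 − 28561 = 2981; nΣz² − (Σz)² = 33090 − 25281 = 7809
r = -1683 / √(2981 × 7809) = -1683 / 4824.7932 ≈ -0.349

-0.349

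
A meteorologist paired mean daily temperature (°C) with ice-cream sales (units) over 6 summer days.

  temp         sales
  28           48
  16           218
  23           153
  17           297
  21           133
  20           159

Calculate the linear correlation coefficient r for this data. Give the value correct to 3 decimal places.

n = 6, Σx = 125, Σy = 1008, Σx² = 2699, Σy² = 204416, Σxy = 19373
nΣxy − ΣxΣy = 116238 − 126000 = -9762
nΣx² − (Σx)² = 16194 − 15625 = 569; nΣy² − (Σy)² = 1226496 − 1016064 = 210432
r = -9762 / √(569 × 210432) = -9762 / 10942.3858 ≈ -0.892

-0.892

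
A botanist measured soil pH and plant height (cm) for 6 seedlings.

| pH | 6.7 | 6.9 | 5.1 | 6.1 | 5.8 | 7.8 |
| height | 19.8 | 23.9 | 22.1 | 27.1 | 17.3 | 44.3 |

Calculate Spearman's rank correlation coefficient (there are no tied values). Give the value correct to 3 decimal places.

Rank pH: 4, 5, 1, 3, 2, 6
Rank height: 2, 4, 3, 5, 1, 6
d = rank(pH) − rank(height): 2, 1, -2, -2, 1, 0; Σd² = 14
ρ = 1 − 6Σd² / [n(n²−1)] = 1 − 6×14 / (6×35) = 1 − 84/210 ≈ 0.600

0.600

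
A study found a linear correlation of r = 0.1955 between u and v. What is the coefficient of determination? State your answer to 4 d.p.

0.0382

r² = (0.1955)² = 0.0382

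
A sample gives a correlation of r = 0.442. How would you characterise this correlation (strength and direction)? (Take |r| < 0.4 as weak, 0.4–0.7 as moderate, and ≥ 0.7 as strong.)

r = 0.442 > 0 so the relationship is positive.
|r| = 0.442, which falls in the moderate range.

moderate positive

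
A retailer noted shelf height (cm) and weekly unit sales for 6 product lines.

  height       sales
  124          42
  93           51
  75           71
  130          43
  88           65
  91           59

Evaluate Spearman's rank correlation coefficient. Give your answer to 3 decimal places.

-0.943

Rank height: 5, 4, 1, 6, 2, 3
Rank sales: 1, 3, 6, 2, 5, 4
d = rank(height) − rank(sales): 4, 1, -5, 4, -3, -1; Σd² = 68
ρ = 1 − 6Σd² / [n(n²−1)] = 1 − 6×68 / (6×35) = 1 − 408/210 ≈ -0.943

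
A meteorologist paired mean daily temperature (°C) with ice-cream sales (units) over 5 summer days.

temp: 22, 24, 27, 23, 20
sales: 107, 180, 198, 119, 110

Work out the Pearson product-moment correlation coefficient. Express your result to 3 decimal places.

0.883

n = 5, Σx = 116, Σy = 714, Σx² = 2718, Σy² = 109314, Σxy = 16957
nΣxy − ΣxΣy = 84785 − 82824 = 1961
nΣx² − (Σx)² = 13590 − 13456 = 134; nΣy² − (Σy)² = 546570 − 509796 = 36774
r = 1961 / √(134 × 36774) = 1961 / 2219.8459 ≈ 0.883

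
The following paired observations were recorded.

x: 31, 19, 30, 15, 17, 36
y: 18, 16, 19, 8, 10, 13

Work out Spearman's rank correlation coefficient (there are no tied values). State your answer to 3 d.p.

Rank x: 5, 3, 4, 1, 2, 6
Rank y: 5, 4, 6, 1, 2, 3
d = rank(x) − rank(y): 0, -1, -2, 0, 0, 3; Σd² = 14
ρ = 1 − 6Σd² / [n(n²−1)] = 1 − 6×14 / (6×35) = 1 − 84/210 ≈ 0.600

0.600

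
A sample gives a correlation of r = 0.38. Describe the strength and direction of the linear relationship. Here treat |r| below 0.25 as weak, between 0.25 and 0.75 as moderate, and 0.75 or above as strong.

moderate positive

r = 0.38 > 0 so the relationship is positive.
|r| = 0.38, which falls in the moderate range.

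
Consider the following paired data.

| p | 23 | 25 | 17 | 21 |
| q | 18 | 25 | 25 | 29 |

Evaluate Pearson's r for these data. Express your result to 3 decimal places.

-0.267

n = 4, Σp = 86, Σq = 97, Σp² = 1884, Σq² = 2415, Σpq = 2073
nΣpq − ΣpΣq = 8292 − 8342 = -50
nΣp² − (Σp)² = 7536 − 7396 = 140; nΣq² − (Σq)² = 9660 − 9409 = 251
r = -50 / √(140 × 251) = -50 / 187.4567 ≈ -0.267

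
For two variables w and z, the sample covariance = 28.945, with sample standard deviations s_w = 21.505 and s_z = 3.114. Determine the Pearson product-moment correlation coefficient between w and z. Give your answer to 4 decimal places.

r = Cov(w,z) / (s_w · s_z) = 28.945 / (21.505 × 3.114)
  = 28.945 / 66.9666 ≈ 0.4322

0.4322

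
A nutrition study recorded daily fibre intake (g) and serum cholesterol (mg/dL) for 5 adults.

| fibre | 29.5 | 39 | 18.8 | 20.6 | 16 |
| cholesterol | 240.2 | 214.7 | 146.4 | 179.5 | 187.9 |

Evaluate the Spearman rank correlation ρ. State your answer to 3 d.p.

0.600

Rank fibre: 4, 5, 2, 3, 1
Rank cholesterol: 5, 4, 1, 2, 3
d = rank(fibre) − rank(cholesterol): -1, 1, 1, 1, -2; Σd² = 8
ρ = 1 − 6Σd² / [n(n²−1)] = 1 − 6×8 / (5×24) = 1 − 48/120 ≈ 0.600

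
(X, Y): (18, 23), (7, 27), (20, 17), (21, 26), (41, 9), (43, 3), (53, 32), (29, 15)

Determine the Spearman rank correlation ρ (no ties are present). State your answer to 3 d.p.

-0.262

Rank X: 2, 1, 3, 4, 6, 7, 8, 5
Rank Y: 5, 7, 4, 6, 2, 1, 8, 3
d = rank(X) − rank(Y): -3, -6, -1, -2, 4, 6, 0, 2; Σd² = 106
ρ = 1 − 6Σd² / [n(n²−1)] = 1 − 6×106 / (8×63) = 1 − 636/504 ≈ -0.262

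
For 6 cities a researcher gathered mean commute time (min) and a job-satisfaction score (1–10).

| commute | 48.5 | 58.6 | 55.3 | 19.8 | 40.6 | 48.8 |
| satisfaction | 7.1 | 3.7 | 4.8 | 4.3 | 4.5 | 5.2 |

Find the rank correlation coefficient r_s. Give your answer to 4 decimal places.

-0.0857

Rank commute: 3, 6, 5, 1, 2, 4
Rank satisfaction: 6, 1, 4, 2, 3, 5
d = rank(commute) − rank(satisfaction): -3, 5, 1, -1, -1, -1; Σd² = 38
ρ = 1 − 6Σd² / [n(n²−1)] = 1 − 6×38 / (6×35) = 1 − 228/210 ≈ -0.0857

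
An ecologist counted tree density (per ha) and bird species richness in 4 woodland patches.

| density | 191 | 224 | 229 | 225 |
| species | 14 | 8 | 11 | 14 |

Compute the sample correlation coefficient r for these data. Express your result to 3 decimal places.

-0.499

n = 4, Σx = 869, Σy = 47, Σx² = 189723, Σy² = 577, Σxy = 10135
nΣxy − ΣxΣy = 40540 − 40843 = -303
nΣx² − (Σx)² = 758892 − 755161 = 3731; nΣy² − (Σy)² = 2308 − 2209 = 99
r = -303 / √(3731 × 99) = -303 / 607.7574 ≈ -0.499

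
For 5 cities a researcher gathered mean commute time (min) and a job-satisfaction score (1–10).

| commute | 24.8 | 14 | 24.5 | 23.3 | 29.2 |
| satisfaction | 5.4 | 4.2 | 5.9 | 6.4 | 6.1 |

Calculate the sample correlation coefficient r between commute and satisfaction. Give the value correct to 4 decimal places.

0.8309

n = 5, Σx = 115.8, Σy = 28, Σx² = 2806.82, Σy² = 159.78, Σxy = 664.51
nΣxy − ΣxΣy = 3322.55 − 3242.4 = 80.15
nΣx² − (Σx)² = 14034.1 − 13409.64 = 624.46; nΣy² − (Σy)² = 798.9 − 784 = 14.9
r = 80.15 / √(624.46 × 14.9) = 80.15 / 96.4596 ≈ 0.8309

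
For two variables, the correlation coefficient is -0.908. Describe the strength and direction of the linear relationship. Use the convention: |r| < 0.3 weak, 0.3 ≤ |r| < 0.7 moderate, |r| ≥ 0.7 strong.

strong negative

r = -0.908 < 0 so the relationship is negative.
|r| = 0.908, which falls in the strong range.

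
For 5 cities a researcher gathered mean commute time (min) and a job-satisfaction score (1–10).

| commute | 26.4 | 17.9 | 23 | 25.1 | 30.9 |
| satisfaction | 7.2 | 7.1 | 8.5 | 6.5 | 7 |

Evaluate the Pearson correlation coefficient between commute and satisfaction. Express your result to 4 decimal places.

-0.2146

n = 5, Σx = 123.3, Σy = 36.3, Σx² = 3131.19, Σy² = 265.75, Σxy = 892.12
nΣxy − ΣxΣy = 4460.6 − 4475.79 = -15.19
nΣx² − (Σx)² = 15655.95 − 15202.89 = 453.06; nΣy² − (Σy)² = 1328.75 − 1317.69 = 11.06
r = -15.19 / √(453.06 × 11.06) = -15.19 / 70.7873 ≈ -0.2146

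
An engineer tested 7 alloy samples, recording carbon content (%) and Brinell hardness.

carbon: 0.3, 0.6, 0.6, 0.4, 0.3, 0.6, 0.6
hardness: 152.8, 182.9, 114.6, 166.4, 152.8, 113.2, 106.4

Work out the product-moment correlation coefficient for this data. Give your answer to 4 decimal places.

-0.4547

n = 7, Σx = 3.4, Σy = 989.1, Σx² = 1.78, Σy² = 145105.41, Σxy = 468.5
nΣxy − ΣxΣy = 3279.5 − 3362.94 = -83.44
nΣx² − (Σx)² = 12.46 − 11.56 = 0.9; nΣy² − (Σy)² = 1015737.87 − 978318.81 = 37419.06
r = -83.44 / √(0.9 × 37419.06) = -83.44 / 183.5134 ≈ -0.4547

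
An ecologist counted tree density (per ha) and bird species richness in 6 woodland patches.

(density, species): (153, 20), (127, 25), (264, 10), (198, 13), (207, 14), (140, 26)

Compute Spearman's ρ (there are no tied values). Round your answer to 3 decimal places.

-0.886

Rank density: 3, 1, 6, 4, 5, 2
Rank species: 4, 5, 1, 2, 3, 6
d = rank(density) − rank(species): -1, -4, 5, 2, 2, -4; Σd² = 66
ρ = 1 − 6Σd² / [n(n²−1)] = 1 − 6×66 / (6×35) = 1 − 396/210 ≈ -0.886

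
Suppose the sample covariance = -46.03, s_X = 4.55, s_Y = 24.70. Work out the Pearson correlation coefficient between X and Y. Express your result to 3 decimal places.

r = Cov(X,Y) / (s_X · s_Y) = -46.03 / (4.55 × 24.70)
  = -46.03 / 112.3850 ≈ -0.410

-0.410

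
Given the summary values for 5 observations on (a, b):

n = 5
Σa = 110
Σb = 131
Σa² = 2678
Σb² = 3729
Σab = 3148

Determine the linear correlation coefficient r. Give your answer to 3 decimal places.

0.961

r = (nΣab − ΣaΣb) / √[(nΣa² − (Σa)²)(nΣb² − (Σb)²)]
Numerator: 5×3148 − 110×131 = 1330
Denominator: √[(13390 − 12100)(18645 − 17161)] = √[1290 × 1484] = 1383.6040
r = 1330 / 1383.6040 ≈ 0.961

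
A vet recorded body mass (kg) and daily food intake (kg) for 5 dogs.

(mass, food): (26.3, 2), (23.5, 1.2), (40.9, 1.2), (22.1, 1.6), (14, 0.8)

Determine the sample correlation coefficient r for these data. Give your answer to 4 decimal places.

n = 5, Σx = 126.8, Σy = 6.8, Σx² = 3601.16, Σy² = 10.08, Σxy = 176.44
nΣxy − ΣxΣy = 882.2 − 862.24 = 19.96
nΣx² − (Σx)² = 18005.8 − 16078.24 = 1927.56; nΣy² − (Σy)² = 50.4 − 46.24 = 4.16
r = 19.96 / √(1927.56 × 4.16) = 19.96 / 89.5469 ≈ 0.2229

0.2229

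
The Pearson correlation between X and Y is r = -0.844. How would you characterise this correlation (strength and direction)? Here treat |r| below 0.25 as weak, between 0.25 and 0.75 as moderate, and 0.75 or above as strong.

strong negative

r = -0.844 < 0 so the relationship is negative.
|r| = 0.844, which falls in the strong range.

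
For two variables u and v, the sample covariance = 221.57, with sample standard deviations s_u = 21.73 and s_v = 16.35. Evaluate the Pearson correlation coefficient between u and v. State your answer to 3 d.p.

0.624

r = Cov(u,v) / (s_u · s_v) = 221.57 / (21.73 × 16.35)
  = 221.57 / 355.2855 ≈ 0.624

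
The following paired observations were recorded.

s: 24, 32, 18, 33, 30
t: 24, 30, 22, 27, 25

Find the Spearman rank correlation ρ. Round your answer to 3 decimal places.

Rank s: 2, 4, 1, 5, 3
Rank t: 2, 5, 1, 4, 3
d = rank(s) − rank(t): 0, -1, 0, 1, 0; Σd² = 2
ρ = 1 − 6Σd² / [n(n²−1)] = 1 − 6×2 / (5×24) = 1 − 12/120 ≈ 0.900

0.900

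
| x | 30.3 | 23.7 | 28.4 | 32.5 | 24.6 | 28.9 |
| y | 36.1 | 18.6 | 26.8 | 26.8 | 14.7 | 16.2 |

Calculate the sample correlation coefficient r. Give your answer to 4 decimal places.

n = 6, Σx = 168.4, Σy = 139.2, Σx² = 4782.96, Σy² = 3564.18, Σxy = 3996.57
nΣxy − ΣxΣy = 23979.42 − 23441.28 = 538.14
nΣx² − (Σx)² = 28697.76 − 28358.56 = 339.2; nΣy² − (Σy)² = 21385.08 − 19376.64 = 2008.44
r = 538.14 / √(339.2 × 2008.44) = 538.14 / 825.3865 ≈ 0.6520

0.6520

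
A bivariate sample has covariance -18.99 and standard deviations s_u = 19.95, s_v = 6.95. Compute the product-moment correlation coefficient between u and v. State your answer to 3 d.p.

r = Cov(u,v) / (s_u · s_v) = -18.99 / (19.95 × 6.95)
  = -18.99 / 138.6525 ≈ -0.137

-0.137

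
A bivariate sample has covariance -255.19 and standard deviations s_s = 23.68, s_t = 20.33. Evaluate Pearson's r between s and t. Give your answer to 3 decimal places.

-0.530

r = Cov(s,t) / (s_s · s_t) = -255.19 / (23.68 × 20.33)
  = -255.19 / 481.4144 ≈ -0.530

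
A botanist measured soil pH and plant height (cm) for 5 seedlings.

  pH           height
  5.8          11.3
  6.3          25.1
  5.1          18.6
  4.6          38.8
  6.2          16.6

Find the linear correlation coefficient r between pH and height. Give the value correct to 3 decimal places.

-0.592

n = 5, Σx = 28, Σy = 110.4, Σx² = 158.94, Σy² = 2884.66, Σxy = 599.93
nΣxy − ΣxΣy = 2999.65 − 3091.2 = -91.55
nΣx² − (Σx)² = 794.7 − 784 = 10.7; nΣy² − (Σy)² = 14423.3 − 12188.16 = 2235.14
r = -91.55 / √(10.7 × 2235.14) = -91.55 / 154.6480 ≈ -0.592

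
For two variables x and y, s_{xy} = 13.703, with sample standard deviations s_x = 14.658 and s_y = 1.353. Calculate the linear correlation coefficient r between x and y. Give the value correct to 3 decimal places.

r = Cov(x,y) / (s_x · s_y) = 13.703 / (14.658 × 1.353)
  = 13.703 / 19.8323 ≈ 0.691

0.691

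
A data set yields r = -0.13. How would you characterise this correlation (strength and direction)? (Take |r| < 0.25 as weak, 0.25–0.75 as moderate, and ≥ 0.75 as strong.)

weak negative

r = -0.13 < 0 so the relationship is negative.
|r| = 0.13, which falls in the weak range.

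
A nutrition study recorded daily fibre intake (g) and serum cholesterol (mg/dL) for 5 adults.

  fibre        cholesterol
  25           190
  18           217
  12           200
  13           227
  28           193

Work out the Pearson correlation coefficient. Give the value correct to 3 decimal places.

n = 5, Σx = 96, Σy = 1027, Σx² = 2046, Σy² = 211967, Σxy = 19411
nΣxy − ΣxΣy = 97055 − 98592 = -1537
nΣx² − (Σx)² = 10230 − 9216 = 1014; nΣy² − (Σy)² = 1059835 − 1054729 = 5106
r = -1537 / √(1014 × 5106) = -1537 / 2275.4085 ≈ -0.675

-0.675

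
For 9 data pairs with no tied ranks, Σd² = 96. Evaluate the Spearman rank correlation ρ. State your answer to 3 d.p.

ρ = 1 − 6Σd² / [n(n²−1)] = 1 − 6×96 / (9×80)
  = 1 − 576/720 = 1 − 0.8000 ≈ 0.200

0.200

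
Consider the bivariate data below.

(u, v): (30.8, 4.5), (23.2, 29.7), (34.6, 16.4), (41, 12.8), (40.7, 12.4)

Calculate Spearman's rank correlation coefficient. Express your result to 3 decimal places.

Rank u: 2, 1, 3, 5, 4
Rank v: 1, 5, 4, 3, 2
d = rank(u) − rank(v): 1, -4, -1, 2, 2; Σd² = 26
ρ = 1 − 6Σd² / [n(n²−1)] = 1 − 6×26 / (5×24) = 1 − 156/120 ≈ -0.300

-0.300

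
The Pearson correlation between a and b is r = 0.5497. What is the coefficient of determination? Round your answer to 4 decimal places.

0.3022

r² = (0.5497)² = 0.3022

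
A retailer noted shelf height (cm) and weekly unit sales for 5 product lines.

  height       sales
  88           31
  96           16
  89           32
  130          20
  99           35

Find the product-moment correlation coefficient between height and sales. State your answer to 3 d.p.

-0.485

n = 5, Σx = 502, Σy = 134, Σx² = 51582, Σy² = 3866, Σxy = 13177
nΣxy − ΣxΣy = 65885 − 67268 = -1383
nΣx² − (Σx)² = 257910 − 252004 = 5906; nΣy² − (Σy)² = 19330 − 17956 = 1374
r = -1383 / √(5906 × 1374) = -1383 / 2848.6565 ≈ -0.485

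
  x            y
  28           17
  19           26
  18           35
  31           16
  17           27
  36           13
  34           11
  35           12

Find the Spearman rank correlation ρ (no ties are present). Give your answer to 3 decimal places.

Rank x: 4, 3, 2, 5, 1, 8, 6, 7
Rank y: 5, 6, 8, 4, 7, 3, 1, 2
d = rank(x) − rank(y): -1, -3, -6, 1, -6, 5, 5, 5; Σd² = 158
ρ = 1 − 6Σd² / [n(n²−1)] = 1 − 6×158 / (8×63) = 1 − 948/504 ≈ -0.881

-0.881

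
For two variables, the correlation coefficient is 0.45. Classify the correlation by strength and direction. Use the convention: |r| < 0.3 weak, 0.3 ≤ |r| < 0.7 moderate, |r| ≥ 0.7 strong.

r = 0.45 > 0 so the relationship is positive.
|r| = 0.45, which falls in the moderate range.

moderate positive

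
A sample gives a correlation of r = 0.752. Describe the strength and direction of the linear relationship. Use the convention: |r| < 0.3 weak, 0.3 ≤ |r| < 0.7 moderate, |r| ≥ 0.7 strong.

r = 0.752 > 0 so the relationship is positive.
|r| = 0.752, which falls in the strong range.

strong positive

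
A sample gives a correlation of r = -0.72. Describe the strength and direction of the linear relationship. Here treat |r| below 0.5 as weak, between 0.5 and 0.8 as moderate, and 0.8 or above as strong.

moderate negative

r = -0.72 < 0 so the relationship is negative.
|r| = 0.72, which falls in the moderate range.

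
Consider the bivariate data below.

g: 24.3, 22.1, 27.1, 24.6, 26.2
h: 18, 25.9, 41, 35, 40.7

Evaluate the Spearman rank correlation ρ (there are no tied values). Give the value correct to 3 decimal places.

Rank g: 2, 1, 5, 3, 4
Rank h: 1, 2, 5, 3, 4
d = rank(g) − rank(h): 1, -1, 0, 0, 0; Σd² = 2
ρ = 1 − 6Σd² / [n(n²−1)] = 1 − 6×2 / (5×24) = 1 − 12/120 ≈ 0.900

0.900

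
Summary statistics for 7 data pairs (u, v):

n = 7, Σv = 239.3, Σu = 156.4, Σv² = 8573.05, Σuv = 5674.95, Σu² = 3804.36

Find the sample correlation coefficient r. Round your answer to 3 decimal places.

r = (nΣuv − ΣuΣv) / √[(nΣu² − (Σu)²)(nΣv² − (Σv)²)]
Numerator: 7×5674.95 − 156.4×239.3 = 2298.13
Denominator: √[(26630.52 − 24460.96)(60011.35 − 57264.49)] = √[2169.56 × 2746.86] = 2441.2041
r = 2298.13 / 2441.2041 ≈ 0.941

0.941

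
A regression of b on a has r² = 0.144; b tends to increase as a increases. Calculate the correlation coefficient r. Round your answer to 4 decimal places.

0.3795

|r| = √0.144 = 0.3795
The association is positive, so r = 0.3795.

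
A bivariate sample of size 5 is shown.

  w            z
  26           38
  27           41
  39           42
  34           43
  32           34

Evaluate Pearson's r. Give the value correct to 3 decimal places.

0.338

n = 5, Σw = 158, Σz = 198, Σw² = 5106, Σz² = 7894, Σwz = 6283
nΣwz − ΣwΣz = 31415 − 31284 = 131
nΣw² − (Σw)² = 25530 − 24964 = 566; nΣz² − (Σz)² = 39470 − 39204 = 266
r = 131 / √(566 × 266) = 131 / 388.0155 ≈ 0.338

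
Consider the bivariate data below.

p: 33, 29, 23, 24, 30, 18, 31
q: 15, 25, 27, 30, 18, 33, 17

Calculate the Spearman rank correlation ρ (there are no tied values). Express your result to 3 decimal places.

-0.964

Rank p: 7, 4, 2, 3, 5, 1, 6
Rank q: 1, 4, 5, 6, 3, 7, 2
d = rank(p) − rank(q): 6, 0, -3, -3, 2, -6, 4; Σd² = 110
ρ = 1 − 6Σd² / [n(n²−1)] = 1 − 6×110 / (7×48) = 1 − 660/336 ≈ -0.964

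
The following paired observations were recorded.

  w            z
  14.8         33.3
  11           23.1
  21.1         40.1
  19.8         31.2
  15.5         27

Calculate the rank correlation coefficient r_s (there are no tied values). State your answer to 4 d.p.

0.7000

Rank w: 2, 1, 5, 4, 3
Rank z: 4, 1, 5, 3, 2
d = rank(w) − rank(z): -2, 0, 0, 1, 1; Σd² = 6
ρ = 1 − 6Σd² / [n(n²−1)] = 1 − 6×6 / (5×24) = 1 − 36/120 ≈ 0.7000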